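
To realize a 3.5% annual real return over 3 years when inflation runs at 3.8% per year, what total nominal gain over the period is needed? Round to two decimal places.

Required annual nominal rate: (1+3.5%)(1+3.8%) − 1 = 7.433%.
Cumulative over 3 years: (1 + 0.07433)^3 − 1 ≈ 0.23998.

24.00%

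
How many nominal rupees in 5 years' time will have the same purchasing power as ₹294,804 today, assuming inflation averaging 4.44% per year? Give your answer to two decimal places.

₹366,325.95

Cumulative price-level factor: (1+4.44%)^5 ≈ 1.2426084877.
Multiplying ₹294,804 by the price-level factor gives the future nominal sum.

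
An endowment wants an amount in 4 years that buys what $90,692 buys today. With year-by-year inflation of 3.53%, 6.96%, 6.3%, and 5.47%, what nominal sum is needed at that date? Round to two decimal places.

Cumulative price-level factor: 1.0353 × 1.0696 × 1.063 × 1.0547 ≈ 1.2415088473.
Multiplying $90,692 by the price-level factor gives the future nominal sum.

$112,594.92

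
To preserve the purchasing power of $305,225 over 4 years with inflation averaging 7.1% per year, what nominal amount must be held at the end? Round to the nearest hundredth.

$401,585.47

Cumulative price-level factor: (1+7.1%)^4 ≈ 1.3157030557.
Multiplying $305,225 by the price-level factor gives the future nominal sum.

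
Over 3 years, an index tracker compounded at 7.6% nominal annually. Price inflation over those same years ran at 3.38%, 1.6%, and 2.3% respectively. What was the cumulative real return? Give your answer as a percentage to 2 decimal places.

Cumulative inflation factor: 1.0338 × 1.016 × 1.023 ≈ 1.07450.
Nominal growth factor: 1.24577. Real growth factor = 1.24577 / 1.07450 ≈ 1.15939.
Total real return ≈ 15.9394%.

15.94%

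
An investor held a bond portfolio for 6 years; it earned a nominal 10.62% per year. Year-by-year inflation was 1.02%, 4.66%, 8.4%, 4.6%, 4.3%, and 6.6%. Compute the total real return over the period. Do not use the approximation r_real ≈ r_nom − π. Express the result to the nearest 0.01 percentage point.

37.47%

Cumulative inflation factor: 1.0102 × 1.0466 × 1.084 × 1.046 × 1.043 × 1.066 ≈ 1.33288.
Nominal growth factor: 1.83232. Real growth factor = 1.83232 / 1.33288 ≈ 1.37471.
Total real return ≈ 37.4711%.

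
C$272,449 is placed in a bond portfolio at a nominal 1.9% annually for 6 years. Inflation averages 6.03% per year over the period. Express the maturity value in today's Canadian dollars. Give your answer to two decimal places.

C$214,663.28

Nominal value at maturity: C$272,449 × (1 + 1.9%)^6 ≈ C$305,021.41.
Price-level factor over 6 years: (1 + 6.03%)^6 ≈ 1.4209296233.
The maturity value deflated by that factor is the answer in today's purchasing power.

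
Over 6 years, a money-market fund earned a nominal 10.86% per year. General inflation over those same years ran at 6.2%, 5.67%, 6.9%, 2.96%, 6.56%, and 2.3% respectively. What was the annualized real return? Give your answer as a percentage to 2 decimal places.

Cumulative inflation factor: 1.062 × 1.0567 × 1.069 × 1.0296 × 1.0656 × 1.023 ≈ 1.34646.
Nominal growth factor: 1.85630. Real growth factor = 1.85630 / 1.34646 ≈ 1.37866.
Annualized: 1.37866^(1/6) − 1 ≈ 0.05498.

5.50%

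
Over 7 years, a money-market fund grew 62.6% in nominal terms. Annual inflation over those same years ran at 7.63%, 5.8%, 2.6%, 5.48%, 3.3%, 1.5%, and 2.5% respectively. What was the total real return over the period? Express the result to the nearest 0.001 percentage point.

22.770%

Cumulative inflation factor: 1.0763 × 1.058 × 1.026 × 1.0548 × 1.033 × 1.015 × 1.025 ≈ 1.32442.
Nominal growth factor: 1.62600. Real growth factor = 1.62600 / 1.32442 ≈ 1.22770.
Total real return ≈ 22.7704%.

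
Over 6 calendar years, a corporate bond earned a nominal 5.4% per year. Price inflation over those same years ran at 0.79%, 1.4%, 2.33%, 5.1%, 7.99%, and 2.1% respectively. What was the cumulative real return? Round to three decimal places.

13.129%

Cumulative inflation factor: 1.0079 × 1.014 × 1.0233 × 1.051 × 1.0799 × 1.021 ≈ 1.21191.
Nominal growth factor: 1.37102. Real growth factor = 1.37102 / 1.21191 ≈ 1.13129.
Total real return ≈ 13.1288%.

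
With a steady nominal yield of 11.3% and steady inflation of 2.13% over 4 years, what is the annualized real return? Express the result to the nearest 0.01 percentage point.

With constant rates the annual real return is the same each year: (1+11.3%)/(1+2.13%) − 1 = 0.08979.

8.98%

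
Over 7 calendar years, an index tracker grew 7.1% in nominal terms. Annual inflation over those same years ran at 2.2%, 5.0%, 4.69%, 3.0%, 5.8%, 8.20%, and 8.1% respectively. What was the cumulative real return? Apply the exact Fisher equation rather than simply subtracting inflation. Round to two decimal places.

-25.21%

Cumulative inflation factor: 1.022 × 1.050 × 1.0469 × 1.030 × 1.058 × 1.0820 × 1.081 ≈ 1.43193.
Nominal growth factor: 1.07100. Real growth factor = 1.07100 / 1.43193 ≈ 0.74794.
Total real return ≈ -25.2057%.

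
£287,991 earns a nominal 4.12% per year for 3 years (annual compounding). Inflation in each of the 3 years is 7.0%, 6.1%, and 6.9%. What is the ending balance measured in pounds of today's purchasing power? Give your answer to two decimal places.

£267,857.94

Nominal value at maturity: £287,991 × (1 + 4.12%)^3 ≈ £325,073.37.
Price-level factor over 3 years: 1.070 × 1.061 × 1.069 = 1.21360363.
The maturity value deflated by that factor is the answer in today's purchasing power.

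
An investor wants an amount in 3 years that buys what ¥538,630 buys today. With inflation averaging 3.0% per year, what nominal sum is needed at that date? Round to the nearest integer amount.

¥588,576

Cumulative price-level factor: (1+3.0%)^3 = 1.092727.
Multiplying ¥538,630 by the price-level factor gives the future nominal sum.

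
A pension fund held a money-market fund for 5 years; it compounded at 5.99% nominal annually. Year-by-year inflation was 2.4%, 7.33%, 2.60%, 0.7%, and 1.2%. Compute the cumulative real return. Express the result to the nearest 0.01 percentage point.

16.40%

Cumulative inflation factor: 1.024 × 1.0733 × 1.0260 × 1.007 × 1.012 ≈ 1.14915.
Nominal growth factor: 1.33759. Real growth factor = 1.33759 / 1.14915 ≈ 1.16398.
Total real return ≈ 16.3981%.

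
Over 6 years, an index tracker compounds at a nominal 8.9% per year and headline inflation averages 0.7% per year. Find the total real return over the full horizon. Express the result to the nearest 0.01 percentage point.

59.95%

The annual real rate is (1+8.9%)/(1+0.7%) − 1 = 8.1430%.
Compounded over 6 years: (1 + 0.081430)^6 − 1 ≈ 0.59952.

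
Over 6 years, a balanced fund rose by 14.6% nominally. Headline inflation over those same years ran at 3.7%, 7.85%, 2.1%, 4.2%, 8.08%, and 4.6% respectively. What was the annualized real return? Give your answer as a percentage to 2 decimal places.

Cumulative inflation factor: 1.037 × 1.0785 × 1.021 × 1.042 × 1.0808 × 1.046 ≈ 1.34515.
Nominal growth factor: 1.14600. Real growth factor = 1.14600 / 1.34515 ≈ 0.85195.
Annualized: 0.85195^(1/6) − 1 ≈ -0.02635.

-2.64%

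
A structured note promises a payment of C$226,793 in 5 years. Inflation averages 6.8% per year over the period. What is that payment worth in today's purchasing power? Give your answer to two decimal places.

Price-level factor over 5 years: (1 + 6.8%)^5 ≈ 1.3894926808.
Purchasing power today: C$226,793 divided by that factor.

C$163,220.00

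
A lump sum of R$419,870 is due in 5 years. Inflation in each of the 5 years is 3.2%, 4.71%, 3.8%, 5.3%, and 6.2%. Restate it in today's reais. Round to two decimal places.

R$334,731.63

Price-level factor over 5 years: 1.032 × 1.0471 × 1.038 × 1.053 × 1.062 ≈ 1.2543481636.
Purchasing power today: R$419,870 divided by that factor.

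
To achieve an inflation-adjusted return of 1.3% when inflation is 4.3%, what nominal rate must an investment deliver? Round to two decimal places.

By the Fisher equation, 1 + r_nom = (1 + 1.3%)(1 + 4.3%) = 1.013 × 1.043 = 1.056559.
So r_nom = 5.6559%.

5.66%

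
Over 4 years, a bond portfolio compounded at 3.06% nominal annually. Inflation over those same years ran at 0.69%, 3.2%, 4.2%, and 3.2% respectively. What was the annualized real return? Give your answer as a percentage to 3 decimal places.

0.239%

Cumulative inflation factor: 1.0069 × 1.032 × 1.042 × 1.032 ≈ 1.11741.
Nominal growth factor: 1.12813. Real growth factor = 1.12813 / 1.11741 ≈ 1.00959.
Annualized: 1.00959^(1/4) − 1 ≈ 0.00239.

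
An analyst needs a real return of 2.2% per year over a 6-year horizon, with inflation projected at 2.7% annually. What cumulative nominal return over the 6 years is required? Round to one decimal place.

Required annual nominal rate: (1+2.2%)(1+2.7%) − 1 = 4.9594%.
Cumulative over 6 years: (1 + 0.049594)^6 − 1 ≈ 0.33699.

33.7%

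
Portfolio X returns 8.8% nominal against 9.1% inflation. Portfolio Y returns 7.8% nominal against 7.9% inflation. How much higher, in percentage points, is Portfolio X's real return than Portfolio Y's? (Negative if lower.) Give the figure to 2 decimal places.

-0.18

Portfolio X real return: 1.088/1.091 − 1 = -0.275%.
Portfolio Y real return: 1.078/1.079 − 1 = -0.093%.
Difference: -0.275 − (-0.093) = -0.182 pp.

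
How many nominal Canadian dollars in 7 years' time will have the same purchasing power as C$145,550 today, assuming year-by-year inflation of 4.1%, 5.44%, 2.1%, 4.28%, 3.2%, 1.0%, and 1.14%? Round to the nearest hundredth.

Cumulative price-level factor: 1.041 × 1.0544 × 1.021 × 1.0428 × 1.032 × 1.010 × 1.0114 ≈ 1.2319892313.
Multiplying C$145,550 by the price-level factor gives the future nominal sum.

C$179,316.03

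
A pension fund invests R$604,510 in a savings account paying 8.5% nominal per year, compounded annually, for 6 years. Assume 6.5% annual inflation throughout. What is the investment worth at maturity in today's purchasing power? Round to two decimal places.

R$675,902.84

Nominal value at maturity: R$604,510 × (1 + 8.5%)^6 ≈ R$986,238.42.
Price-level factor over 6 years: (1 + 6.5%)^6 ≈ 1.4591422965.
Dividing the nominal maturity value by the price-level factor gives the value in today's money.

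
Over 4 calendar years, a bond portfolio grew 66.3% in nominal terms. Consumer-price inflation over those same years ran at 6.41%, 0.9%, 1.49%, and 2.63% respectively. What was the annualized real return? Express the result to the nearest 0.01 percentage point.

10.43%

Cumulative inflation factor: 1.0641 × 1.009 × 1.0149 × 1.0263 ≈ 1.11833.
Nominal growth factor: 1.66300. Real growth factor = 1.66300 / 1.11833 ≈ 1.48703.
Annualized: 1.48703^(1/4) − 1 ≈ 0.10428.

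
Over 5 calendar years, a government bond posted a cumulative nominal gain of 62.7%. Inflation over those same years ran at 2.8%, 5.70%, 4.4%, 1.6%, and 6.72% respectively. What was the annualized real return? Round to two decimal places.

Cumulative inflation factor: 1.028 × 1.0570 × 1.044 × 1.016 × 1.0672 ≈ 1.23001.
Nominal growth factor: 1.62700. Real growth factor = 1.62700 / 1.23001 ≈ 1.32276.
Annualized: 1.32276^(1/5) − 1 ≈ 0.05754.

5.75%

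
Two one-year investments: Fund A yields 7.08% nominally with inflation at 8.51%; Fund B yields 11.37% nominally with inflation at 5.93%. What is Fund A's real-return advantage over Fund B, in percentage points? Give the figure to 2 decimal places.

Fund A real return: 1.0708/1.0851 − 1 = -1.318%.
Fund B real return: 1.1137/1.0593 − 1 = 5.135%.
Difference: -1.318 − 5.135 = -6.453 pp.

-6.45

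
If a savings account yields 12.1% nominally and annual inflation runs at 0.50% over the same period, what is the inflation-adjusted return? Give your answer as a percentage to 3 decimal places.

11.542%

Real return via the Fisher equation: (1 + 12.1%)/(1 + 0.50%) − 1 = 1.121/1.0050 − 1 ≈ 0.11542.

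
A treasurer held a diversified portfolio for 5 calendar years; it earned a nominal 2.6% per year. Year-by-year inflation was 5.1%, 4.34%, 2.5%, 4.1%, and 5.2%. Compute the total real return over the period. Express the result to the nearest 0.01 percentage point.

Cumulative inflation factor: 1.051 × 1.0434 × 1.025 × 1.041 × 1.052 ≈ 1.23096.
Nominal growth factor: 1.13694. Real growth factor = 1.13694 / 1.23096 ≈ 0.92362.
Total real return ≈ -7.6381%.

-7.64%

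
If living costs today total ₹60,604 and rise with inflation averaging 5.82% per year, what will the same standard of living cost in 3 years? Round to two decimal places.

₹71,813.25

Cumulative price-level factor: (1+5.82%)^3 ≈ 1.1849588574.
The nominal amount required is ₹60,604 scaled up by that factor.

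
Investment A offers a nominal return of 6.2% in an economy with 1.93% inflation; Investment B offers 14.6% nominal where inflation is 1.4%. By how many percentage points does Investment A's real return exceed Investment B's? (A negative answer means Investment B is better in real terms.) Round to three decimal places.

Investment A real return: 1.062/1.0193 − 1 = 4.1891%.
Investment B real return: 1.146/1.014 − 1 = 13.0178%.
Difference: 4.1891 − 13.0178 = -8.8287 pp.

-8.829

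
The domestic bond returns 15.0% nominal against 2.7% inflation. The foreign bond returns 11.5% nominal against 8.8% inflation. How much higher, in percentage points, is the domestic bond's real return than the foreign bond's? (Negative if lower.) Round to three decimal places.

9.495

The domestic bond real return: 1.150/1.027 − 1 = 11.9766%.
The foreign bond real return: 1.115/1.088 − 1 = 2.4816%.
Difference: 11.9766 − 2.4816 = 9.4950 pp.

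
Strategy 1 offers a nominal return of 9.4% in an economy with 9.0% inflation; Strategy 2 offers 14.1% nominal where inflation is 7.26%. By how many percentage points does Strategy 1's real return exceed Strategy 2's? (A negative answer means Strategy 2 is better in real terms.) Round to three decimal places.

-6.010

Strategy 1 real return: 1.094/1.090 − 1 = 0.3670%.
Strategy 2 real return: 1.141/1.0726 − 1 = 6.3770%.
Difference: 0.3670 − 6.3770 = -6.0100 pp.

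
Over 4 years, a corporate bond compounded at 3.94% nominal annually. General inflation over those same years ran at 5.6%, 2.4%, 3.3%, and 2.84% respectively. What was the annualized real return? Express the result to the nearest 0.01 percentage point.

Cumulative inflation factor: 1.056 × 1.024 × 1.033 × 1.0284 ≈ 1.14875.
Nominal growth factor: 1.16716. Real growth factor = 1.16716 / 1.14875 ≈ 1.01603.
Annualized: 1.01603^(1/4) − 1 ≈ 0.00398.

0.40%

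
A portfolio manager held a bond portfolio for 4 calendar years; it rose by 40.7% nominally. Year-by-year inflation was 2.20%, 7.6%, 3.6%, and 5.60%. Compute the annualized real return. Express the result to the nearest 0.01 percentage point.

3.99%

Cumulative inflation factor: 1.0220 × 1.076 × 1.036 × 1.0560 ≈ 1.20306.
Nominal growth factor: 1.40700. Real growth factor = 1.40700 / 1.20306 ≈ 1.16952.
Annualized: 1.16952^(1/4) − 1 ≈ 0.03992.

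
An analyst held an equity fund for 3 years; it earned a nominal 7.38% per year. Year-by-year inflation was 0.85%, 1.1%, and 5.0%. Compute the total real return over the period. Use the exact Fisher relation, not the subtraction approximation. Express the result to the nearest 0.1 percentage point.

Cumulative inflation factor: 1.0085 × 1.011 × 1.050 ≈ 1.07057.
Nominal growth factor: 1.23814. Real growth factor = 1.23814 / 1.07057 ≈ 1.15652.
Total real return ≈ 15.6522%.

15.7%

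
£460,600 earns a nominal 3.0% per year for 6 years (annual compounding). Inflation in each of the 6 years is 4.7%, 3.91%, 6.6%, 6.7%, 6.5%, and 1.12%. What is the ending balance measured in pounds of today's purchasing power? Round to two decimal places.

£412,700.47

Nominal value at maturity: £460,600 × (1 + 3.0%)^6 ≈ £549,980.49.
Price-level factor over 6 years: 1.047 × 1.0391 × 1.066 × 1.067 × 1.065 × 1.0112 ≈ 1.3326383878.
Dividing the nominal maturity value by the price-level factor gives the value in today's money.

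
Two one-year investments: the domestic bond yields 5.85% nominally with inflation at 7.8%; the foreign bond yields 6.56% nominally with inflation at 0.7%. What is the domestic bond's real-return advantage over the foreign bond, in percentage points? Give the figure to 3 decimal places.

-7.628

The domestic bond real return: 1.0585/1.078 − 1 = -1.8089%.
The foreign bond real return: 1.0656/1.007 − 1 = 5.8193%.
Difference: -1.8089 − 5.8193 = -7.6282 pp.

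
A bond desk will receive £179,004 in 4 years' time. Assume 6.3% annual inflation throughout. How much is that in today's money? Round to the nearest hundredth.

Price-level factor over 4 years: (1 + 6.3%)^4 ≈ 1.2768299410.
Purchasing power today: £179,004 divided by that factor.

£140,194.08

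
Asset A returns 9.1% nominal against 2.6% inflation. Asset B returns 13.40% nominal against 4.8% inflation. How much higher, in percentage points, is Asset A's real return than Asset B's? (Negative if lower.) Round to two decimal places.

-1.87

Asset A real return: 1.091/1.026 − 1 = 6.335%.
Asset B real return: 1.1340/1.048 − 1 = 8.206%.
Difference: 6.335 − 8.206 = -1.871 pp.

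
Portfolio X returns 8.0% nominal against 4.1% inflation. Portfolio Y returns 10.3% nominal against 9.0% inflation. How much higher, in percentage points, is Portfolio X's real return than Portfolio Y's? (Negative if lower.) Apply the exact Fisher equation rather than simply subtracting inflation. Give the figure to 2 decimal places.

Portfolio X real return: 1.080/1.041 − 1 = 3.746%.
Portfolio Y real return: 1.103/1.090 − 1 = 1.193%.
Difference: 3.746 − 1.193 = 2.553 pp.

2.55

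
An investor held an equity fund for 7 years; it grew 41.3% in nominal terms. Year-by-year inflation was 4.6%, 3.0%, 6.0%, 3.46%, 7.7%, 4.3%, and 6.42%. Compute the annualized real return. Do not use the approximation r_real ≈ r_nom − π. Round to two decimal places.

0.01%

Cumulative inflation factor: 1.046 × 1.030 × 1.060 × 1.0346 × 1.077 × 1.043 × 1.0642 ≈ 1.41244.
Nominal growth factor: 1.41300. Real growth factor = 1.41300 / 1.41244 ≈ 1.00040.
Annualized: 1.00040^(1/7) − 1 ≈ 0.00006.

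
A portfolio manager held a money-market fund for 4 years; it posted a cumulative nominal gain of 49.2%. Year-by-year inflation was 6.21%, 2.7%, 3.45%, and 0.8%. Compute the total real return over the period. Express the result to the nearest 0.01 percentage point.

31.17%

Cumulative inflation factor: 1.0621 × 1.027 × 1.0345 × 1.008 ≈ 1.13744.
Nominal growth factor: 1.49200. Real growth factor = 1.49200 / 1.13744 ≈ 1.31172.
Total real return ≈ 31.1722%.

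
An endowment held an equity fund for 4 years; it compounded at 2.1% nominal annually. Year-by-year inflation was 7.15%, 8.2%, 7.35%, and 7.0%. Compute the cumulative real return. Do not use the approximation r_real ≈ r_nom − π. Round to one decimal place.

-18.4%

Cumulative inflation factor: 1.0715 × 1.082 × 1.0735 × 1.070 ≈ 1.33170.
Nominal growth factor: 1.08668. Real growth factor = 1.08668 / 1.33170 ≈ 0.81601.
Total real return ≈ -18.3986%.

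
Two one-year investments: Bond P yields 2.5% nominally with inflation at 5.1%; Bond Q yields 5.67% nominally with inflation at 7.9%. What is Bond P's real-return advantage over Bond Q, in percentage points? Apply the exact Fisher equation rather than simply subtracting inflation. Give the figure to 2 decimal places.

-0.41

Bond P real return: 1.025/1.051 − 1 = -2.474%.
Bond Q real return: 1.0567/1.079 − 1 = -2.067%.
Difference: -2.474 − (-2.067) = -0.407 pp.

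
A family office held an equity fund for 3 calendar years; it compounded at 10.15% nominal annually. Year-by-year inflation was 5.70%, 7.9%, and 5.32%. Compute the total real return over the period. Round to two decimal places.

11.26%

Cumulative inflation factor: 1.0570 × 1.079 × 1.0532 ≈ 1.20118.
Nominal growth factor: 1.33645. Real growth factor = 1.33645 / 1.20118 ≈ 1.11262.
Total real return ≈ 11.2618%.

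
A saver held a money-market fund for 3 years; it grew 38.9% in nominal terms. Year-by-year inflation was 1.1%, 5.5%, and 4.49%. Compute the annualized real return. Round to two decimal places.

7.62%

Cumulative inflation factor: 1.011 × 1.055 × 1.0449 ≈ 1.11450.
Nominal growth factor: 1.38900. Real growth factor = 1.38900 / 1.11450 ≈ 1.24630.
Annualized: 1.24630^(1/3) − 1 ≈ 0.07615.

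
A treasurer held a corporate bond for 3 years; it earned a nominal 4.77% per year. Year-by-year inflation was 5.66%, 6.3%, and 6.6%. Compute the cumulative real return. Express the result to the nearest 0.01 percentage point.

-3.95%

Cumulative inflation factor: 1.0566 × 1.063 × 1.066 ≈ 1.19729.
Nominal growth factor: 1.15003. Real growth factor = 1.15003 / 1.19729 ≈ 0.96053.
Total real return ≈ -3.9473%.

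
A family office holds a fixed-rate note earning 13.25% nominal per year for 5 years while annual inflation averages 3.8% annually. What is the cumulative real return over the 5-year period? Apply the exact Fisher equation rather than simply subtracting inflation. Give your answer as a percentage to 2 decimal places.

The annual real rate is (1+13.25%)/(1+3.8%) − 1 = 9.1040%.
Compounded over 5 years: (1 + 0.091040)^5 − 1 ≈ 0.54598.

54.60%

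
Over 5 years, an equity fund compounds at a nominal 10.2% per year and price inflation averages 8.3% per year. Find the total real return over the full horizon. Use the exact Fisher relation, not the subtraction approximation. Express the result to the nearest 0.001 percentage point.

9.085%

The annual real rate is (1+10.2%)/(1+8.3%) − 1 = 1.7544%.
Compounded over 5 years: (1 + 0.017544)^5 − 1 ≈ 0.09085.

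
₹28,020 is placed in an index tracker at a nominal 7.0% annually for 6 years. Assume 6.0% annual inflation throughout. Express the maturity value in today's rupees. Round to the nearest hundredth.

Nominal value at maturity: ₹28,020 × (1 + 7.0%)^6 ≈ ₹42,050.46.
Price-level factor over 6 years: (1 + 6.0%)^6 ≈ 1.4185191123.
Dividing the nominal maturity value by the price-level factor gives the value in today's money.

₹29,643.92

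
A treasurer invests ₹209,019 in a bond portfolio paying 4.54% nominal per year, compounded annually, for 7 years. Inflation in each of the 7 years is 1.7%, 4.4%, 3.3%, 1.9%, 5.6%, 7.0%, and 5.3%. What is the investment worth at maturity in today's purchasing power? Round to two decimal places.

₹214,482.18

Nominal value at maturity: ₹209,019 × (1 + 4.54%)^7 ≈ ₹285,209.01.
Price-level factor over 7 years: 1.017 × 1.044 × 1.033 × 1.019 × 1.056 × 1.070 × 1.053 ≈ 1.3297562009.
Dividing the nominal maturity value by the price-level factor gives the value in today's money.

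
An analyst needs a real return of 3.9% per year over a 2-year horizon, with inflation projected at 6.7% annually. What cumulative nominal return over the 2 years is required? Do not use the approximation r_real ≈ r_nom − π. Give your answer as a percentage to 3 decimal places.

Required annual nominal rate: (1+3.9%)(1+6.7%) − 1 = 10.8613%.
Cumulative over 2 years: (1 + 0.108613)^2 − 1 ≈ 0.22902.

22.902%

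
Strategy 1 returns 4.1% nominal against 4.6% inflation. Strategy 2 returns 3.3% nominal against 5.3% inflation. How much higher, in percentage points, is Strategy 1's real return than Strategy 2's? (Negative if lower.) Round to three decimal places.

Strategy 1 real return: 1.041/1.046 − 1 = -0.4780%.
Strategy 2 real return: 1.033/1.053 − 1 = -1.8993%.
Difference: -0.4780 − (-1.8993) = 1.4213 pp.

1.421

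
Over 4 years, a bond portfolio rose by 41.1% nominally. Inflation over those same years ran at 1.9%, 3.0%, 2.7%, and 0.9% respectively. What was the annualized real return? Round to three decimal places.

Cumulative inflation factor: 1.019 × 1.030 × 1.027 × 1.009 ≈ 1.08761.
Nominal growth factor: 1.41100. Real growth factor = 1.41100 / 1.08761 ≈ 1.29734.
Annualized: 1.29734^(1/4) − 1 ≈ 0.06724.

6.724%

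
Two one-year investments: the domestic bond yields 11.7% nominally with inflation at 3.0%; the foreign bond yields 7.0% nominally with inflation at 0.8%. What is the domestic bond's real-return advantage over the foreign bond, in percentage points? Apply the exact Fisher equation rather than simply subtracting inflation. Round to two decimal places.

The domestic bond real return: 1.117/1.030 − 1 = 8.447%.
The foreign bond real return: 1.070/1.008 − 1 = 6.151%.
Difference: 8.447 − 6.151 = 2.296 pp.

2.30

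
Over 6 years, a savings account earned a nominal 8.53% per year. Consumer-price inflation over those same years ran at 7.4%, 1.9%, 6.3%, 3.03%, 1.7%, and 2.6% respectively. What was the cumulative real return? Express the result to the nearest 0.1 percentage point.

30.7%

Cumulative inflation factor: 1.074 × 1.019 × 1.063 × 1.0303 × 1.017 × 1.026 ≈ 1.25067.
Nominal growth factor: 1.63418. Real growth factor = 1.63418 / 1.25067 ≈ 1.30664.
Total real return ≈ 30.6637%.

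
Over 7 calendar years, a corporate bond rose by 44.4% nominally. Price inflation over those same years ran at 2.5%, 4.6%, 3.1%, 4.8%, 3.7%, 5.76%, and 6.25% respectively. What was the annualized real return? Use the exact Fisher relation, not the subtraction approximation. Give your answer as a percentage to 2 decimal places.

0.97%

Cumulative inflation factor: 1.025 × 1.046 × 1.031 × 1.048 × 1.037 × 1.0576 × 1.0625 ≈ 1.34991.
Nominal growth factor: 1.44400. Real growth factor = 1.44400 / 1.34991 ≈ 1.06970.
Annualized: 1.06970^(1/7) − 1 ≈ 0.00967.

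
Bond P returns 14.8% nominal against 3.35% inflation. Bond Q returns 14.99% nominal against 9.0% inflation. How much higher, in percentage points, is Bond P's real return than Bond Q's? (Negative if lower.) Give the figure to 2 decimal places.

Bond P real return: 1.148/1.0335 − 1 = 11.079%.
Bond Q real return: 1.1499/1.090 − 1 = 5.495%.
Difference: 11.079 − 5.495 = 5.584 pp.

5.58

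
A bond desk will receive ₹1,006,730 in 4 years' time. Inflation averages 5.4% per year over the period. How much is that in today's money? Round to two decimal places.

₹815,737.76

Price-level factor over 4 years: (1 + 5.4%)^4 ≈ 1.2341343591.
Purchasing power today: ₹1,006,730 divided by that factor.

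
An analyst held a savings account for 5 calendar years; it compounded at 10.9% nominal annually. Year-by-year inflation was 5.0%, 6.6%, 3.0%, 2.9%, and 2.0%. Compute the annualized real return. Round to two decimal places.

Cumulative inflation factor: 1.050 × 1.066 × 1.030 × 1.029 × 1.020 ≈ 1.21004.
Nominal growth factor: 1.67748. Real growth factor = 1.67748 / 1.21004 ≈ 1.38630.
Annualized: 1.38630^(1/5) − 1 ≈ 0.06751.

6.75%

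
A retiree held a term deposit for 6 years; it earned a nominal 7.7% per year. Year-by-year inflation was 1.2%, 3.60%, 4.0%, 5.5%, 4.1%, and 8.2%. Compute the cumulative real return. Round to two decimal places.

20.45%

Cumulative inflation factor: 1.012 × 1.0360 × 1.040 × 1.055 × 1.041 × 1.082 ≈ 1.29570.
Nominal growth factor: 1.56061. Real growth factor = 1.56061 / 1.29570 ≈ 1.20445.
Total real return ≈ 20.4454%.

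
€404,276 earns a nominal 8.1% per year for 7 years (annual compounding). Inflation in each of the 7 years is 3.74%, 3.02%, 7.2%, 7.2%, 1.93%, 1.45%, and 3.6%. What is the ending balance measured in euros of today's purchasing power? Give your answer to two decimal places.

€530,013.13

Nominal value at maturity: €404,276 × (1 + 8.1%)^7 ≈ €697,361.26.
Price-level factor over 7 years: 1.0374 × 1.0302 × 1.072 × 1.072 × 1.0193 × 1.0145 × 1.036 ≈ 1.3157433719.
Dividing the nominal maturity value by the price-level factor gives the value in today's money.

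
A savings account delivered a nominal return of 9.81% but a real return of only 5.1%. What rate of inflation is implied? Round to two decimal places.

From (1+r_nom) = (1+r_real)(1+π), we get 1+π = (1 + 9.81%)/(1 + 5.1%) = 1.0981/1.051 ≈ 1.04481.
So π ≈ 4.4814%.

4.48%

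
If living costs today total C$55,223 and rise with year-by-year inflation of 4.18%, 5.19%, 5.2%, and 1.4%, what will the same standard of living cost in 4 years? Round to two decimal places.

Cumulative price-level factor: 1.0418 × 1.0519 × 1.052 × 1.014 ≈ 1.1689945947.
Multiplying C$55,223 by the price-level factor gives the future nominal sum.

C$64,555.39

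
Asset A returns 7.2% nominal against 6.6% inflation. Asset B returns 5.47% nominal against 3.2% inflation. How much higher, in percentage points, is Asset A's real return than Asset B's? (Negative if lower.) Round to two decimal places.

Asset A real return: 1.072/1.066 − 1 = 0.563%.
Asset B real return: 1.0547/1.032 − 1 = 2.200%.
Difference: 0.563 − 2.200 = -1.637 pp.

-1.64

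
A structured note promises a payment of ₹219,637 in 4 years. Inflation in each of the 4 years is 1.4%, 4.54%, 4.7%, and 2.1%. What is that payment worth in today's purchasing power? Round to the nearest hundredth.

₹193,826.27

Price-level factor over 4 years: 1.014 × 1.0454 × 1.047 × 1.021 ≈ 1.1331642759.
Purchasing power today: ₹219,637 divided by that factor.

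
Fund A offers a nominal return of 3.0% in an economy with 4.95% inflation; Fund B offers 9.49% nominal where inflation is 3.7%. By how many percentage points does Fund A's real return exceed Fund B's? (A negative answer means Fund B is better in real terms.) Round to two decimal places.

-7.44

Fund A real return: 1.030/1.0495 − 1 = -1.858%.
Fund B real return: 1.0949/1.037 − 1 = 5.583%.
Difference: -1.858 − 5.583 = -7.441 pp.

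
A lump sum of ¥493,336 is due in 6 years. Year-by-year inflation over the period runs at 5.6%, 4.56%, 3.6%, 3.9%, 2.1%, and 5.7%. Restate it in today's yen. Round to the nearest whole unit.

¥384,625

Price-level factor over 6 years: 1.056 × 1.0456 × 1.036 × 1.039 × 1.021 × 1.057 ≈ 1.2826422020.
Purchasing power today: ¥493,336 divided by that factor.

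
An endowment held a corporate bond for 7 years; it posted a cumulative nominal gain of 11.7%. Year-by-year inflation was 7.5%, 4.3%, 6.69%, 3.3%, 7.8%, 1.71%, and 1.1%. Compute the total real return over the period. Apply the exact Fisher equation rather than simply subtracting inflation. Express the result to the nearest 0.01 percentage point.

Cumulative inflation factor: 1.075 × 1.043 × 1.0669 × 1.033 × 1.078 × 1.0171 × 1.011 ≈ 1.36978.
Nominal growth factor: 1.11700. Real growth factor = 1.11700 / 1.36978 ≈ 0.81546.
Total real return ≈ -18.4540%.

-18.45%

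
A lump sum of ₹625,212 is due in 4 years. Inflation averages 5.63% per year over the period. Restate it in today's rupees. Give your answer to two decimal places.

₹502,201.71

Price-level factor over 4 years: (1 + 5.63%)^4 ≈ 1.2449420011.
Purchasing power today: ₹625,212 divided by that factor.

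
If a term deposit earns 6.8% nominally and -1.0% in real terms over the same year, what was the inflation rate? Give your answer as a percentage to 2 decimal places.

7.88%

From (1+r_nom) = (1+r_real)(1+π), we get 1+π = (1 + 6.8%)/(1 − 1.0%) = 1.068/0.990 ≈ 1.07879.
So π ≈ 7.8788%.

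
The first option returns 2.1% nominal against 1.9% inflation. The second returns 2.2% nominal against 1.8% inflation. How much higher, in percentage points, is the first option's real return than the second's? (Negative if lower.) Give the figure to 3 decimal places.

The first option real return: 1.021/1.019 − 1 = 0.1963%.
The second real return: 1.022/1.018 − 1 = 0.3929%.
Difference: 0.1963 − 0.3929 = -0.1966 pp.

-0.197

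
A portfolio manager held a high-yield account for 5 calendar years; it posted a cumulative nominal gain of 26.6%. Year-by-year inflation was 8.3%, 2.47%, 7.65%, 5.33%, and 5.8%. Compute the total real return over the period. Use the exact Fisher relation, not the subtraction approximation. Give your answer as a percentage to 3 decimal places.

-4.905%

Cumulative inflation factor: 1.083 × 1.0247 × 1.0765 × 1.0533 × 1.058 ≈ 1.33130.
Nominal growth factor: 1.26600. Real growth factor = 1.26600 / 1.33130 ≈ 0.95095.
Total real return ≈ -4.9052%.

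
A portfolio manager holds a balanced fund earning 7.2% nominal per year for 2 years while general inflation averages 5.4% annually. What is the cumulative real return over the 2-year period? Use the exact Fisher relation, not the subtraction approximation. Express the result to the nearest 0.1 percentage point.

The annual real rate is (1+7.2%)/(1+5.4%) − 1 = 1.7078%.
Compounded over 2 years: (1 + 0.017078)^2 − 1 ≈ 0.03445.

3.4%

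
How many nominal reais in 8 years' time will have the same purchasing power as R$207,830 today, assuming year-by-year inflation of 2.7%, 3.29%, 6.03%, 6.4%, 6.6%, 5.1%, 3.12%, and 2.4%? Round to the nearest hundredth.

R$294,245.70

Cumulative price-level factor: 1.027 × 1.0329 × 1.0603 × 1.064 × 1.066 × 1.051 × 1.0312 × 1.024 ≈ 1.4157999482.
Multiplying R$207,830 by the price-level factor gives the future nominal sum.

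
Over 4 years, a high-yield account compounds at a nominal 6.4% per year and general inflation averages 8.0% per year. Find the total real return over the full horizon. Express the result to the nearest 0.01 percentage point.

-5.80%

The annual real rate is (1+6.4%)/(1+8.0%) − 1 = -1.4815%.
Compounded over 4 years: (1 + -0.014815)^4 − 1 ≈ -0.05796.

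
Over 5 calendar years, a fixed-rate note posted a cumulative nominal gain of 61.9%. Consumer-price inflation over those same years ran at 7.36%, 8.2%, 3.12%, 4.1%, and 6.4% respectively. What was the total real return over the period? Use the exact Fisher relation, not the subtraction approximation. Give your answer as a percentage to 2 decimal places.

Cumulative inflation factor: 1.0736 × 1.082 × 1.0312 × 1.041 × 1.064 ≈ 1.32680.
Nominal growth factor: 1.61900. Real growth factor = 1.61900 / 1.32680 ≈ 1.22023.
Total real return ≈ 22.0230%.

22.02%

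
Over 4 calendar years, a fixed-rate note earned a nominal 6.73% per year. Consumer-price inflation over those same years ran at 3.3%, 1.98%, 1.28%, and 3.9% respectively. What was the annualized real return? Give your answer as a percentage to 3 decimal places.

4.015%

Cumulative inflation factor: 1.033 × 1.0198 × 1.0128 × 1.039 ≈ 1.10855.
Nominal growth factor: 1.29762. Real growth factor = 1.29762 / 1.10855 ≈ 1.17055.
Annualized: 1.17055^(1/4) − 1 ≈ 0.04015.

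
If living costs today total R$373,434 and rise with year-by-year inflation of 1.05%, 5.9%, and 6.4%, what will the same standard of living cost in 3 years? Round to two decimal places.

R$425,194.62

Cumulative price-level factor: 1.0105 × 1.059 × 1.064 = 1.138607148.
Multiplying R$373,434 by the price-level factor gives the future nominal sum.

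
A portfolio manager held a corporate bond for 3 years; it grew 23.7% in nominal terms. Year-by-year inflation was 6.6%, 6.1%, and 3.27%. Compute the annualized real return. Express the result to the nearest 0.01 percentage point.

Cumulative inflation factor: 1.066 × 1.061 × 1.0327 ≈ 1.16801.
Nominal growth factor: 1.23700. Real growth factor = 1.23700 / 1.16801 ≈ 1.05907.
Annualized: 1.05907^(1/3) − 1 ≈ 0.01931.

1.93%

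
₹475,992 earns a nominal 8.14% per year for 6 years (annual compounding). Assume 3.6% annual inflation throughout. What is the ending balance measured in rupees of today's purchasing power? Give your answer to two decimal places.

Nominal value at maturity: ₹475,992 × (1 + 8.14%)^6 ≈ ₹761,233.42.
Price-level factor over 6 years: (1 + 3.6%)^6 ≈ 1.2363986792.
Dividing the nominal maturity value by the price-level factor gives the value in today's money.

₹615,686.05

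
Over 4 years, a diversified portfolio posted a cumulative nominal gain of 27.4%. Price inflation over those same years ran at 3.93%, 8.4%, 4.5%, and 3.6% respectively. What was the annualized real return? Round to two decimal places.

Cumulative inflation factor: 1.0393 × 1.084 × 1.045 × 1.036 ≈ 1.21968.
Nominal growth factor: 1.27400. Real growth factor = 1.27400 / 1.21968 ≈ 1.04454.
Annualized: 1.04454^(1/4) − 1 ≈ 0.01095.

1.10%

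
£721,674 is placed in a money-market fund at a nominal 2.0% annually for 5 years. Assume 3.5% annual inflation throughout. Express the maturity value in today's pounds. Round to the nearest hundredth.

£670,872.78

Nominal value at maturity: £721,674 × (1 + 2.0%)^5 ≈ £796,786.41.
Price-level factor over 5 years: (1 + 3.5%)^5 ≈ 1.1876863056.
The maturity value deflated by that factor is the answer in today's purchasing power.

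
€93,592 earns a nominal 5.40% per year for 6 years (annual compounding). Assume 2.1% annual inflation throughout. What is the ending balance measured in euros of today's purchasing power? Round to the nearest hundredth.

Nominal value at maturity: €93,592 × (1 + 5.40%)^6 ≈ €128,316.47.
Price-level factor over 6 years: (1 + 2.1%)^6 ≈ 1.1328031618.
The maturity value deflated by that factor is the answer in today's purchasing power.

€113,273.40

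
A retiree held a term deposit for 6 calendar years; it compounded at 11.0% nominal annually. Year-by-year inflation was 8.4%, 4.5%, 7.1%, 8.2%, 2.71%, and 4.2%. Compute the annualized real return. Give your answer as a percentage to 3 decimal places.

Cumulative inflation factor: 1.084 × 1.045 × 1.071 × 1.082 × 1.0271 × 1.042 ≈ 1.40489.
Nominal growth factor: 1.87041. Real growth factor = 1.87041 / 1.40489 ≈ 1.33136.
Annualized: 1.33136^(1/6) − 1 ≈ 0.04886.

4.886%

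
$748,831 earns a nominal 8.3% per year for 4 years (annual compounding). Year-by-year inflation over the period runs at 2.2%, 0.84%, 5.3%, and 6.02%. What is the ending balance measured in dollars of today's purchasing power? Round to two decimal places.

Nominal value at maturity: $748,831 × (1 + 8.3%)^4 ≈ $1,030,143.30.
Price-level factor over 4 years: 1.022 × 1.0084 × 1.053 × 1.0602 ≈ 1.1505351832.
The maturity value deflated by that factor is the answer in today's purchasing power.

$895,360.10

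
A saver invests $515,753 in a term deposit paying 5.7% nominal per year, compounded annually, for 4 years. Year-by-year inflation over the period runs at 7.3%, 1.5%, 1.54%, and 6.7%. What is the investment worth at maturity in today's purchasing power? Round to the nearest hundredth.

$545,600.01

Nominal value at maturity: $515,753 × (1 + 5.7%)^4 ≈ $643,786.27.
Price-level factor over 4 years: 1.073 × 1.015 × 1.0154 × 1.067 ≈ 1.1799601562.
The maturity value deflated by that factor is the answer in today's purchasing power.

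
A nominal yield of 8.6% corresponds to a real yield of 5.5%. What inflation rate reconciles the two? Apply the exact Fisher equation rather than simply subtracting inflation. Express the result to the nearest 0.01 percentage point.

2.94%

From (1+r_nom) = (1+r_real)(1+π), we get 1+π = (1 + 8.6%)/(1 + 5.5%) = 1.086/1.055 ≈ 1.02938.
So π ≈ 2.9384%.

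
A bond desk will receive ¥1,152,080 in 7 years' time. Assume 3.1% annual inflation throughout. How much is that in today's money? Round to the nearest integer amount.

Price-level factor over 7 years: (1 + 3.1%)^7 ≈ 1.2382566157.
Purchasing power today: ¥1,152,080 divided by that factor.

¥930,405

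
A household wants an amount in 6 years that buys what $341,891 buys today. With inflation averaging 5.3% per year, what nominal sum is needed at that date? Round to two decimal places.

$466,077.24

Cumulative price-level factor: (1+5.3%)^6 ≈ 1.3632334286.
Multiplying $341,891 by the price-level factor gives the future nominal sum.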